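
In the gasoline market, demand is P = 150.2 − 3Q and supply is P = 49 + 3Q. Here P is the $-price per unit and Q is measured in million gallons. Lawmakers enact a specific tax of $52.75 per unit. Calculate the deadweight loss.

Competitive equilibrium: 150.2 − 3Q = 49 + 3Q → Q* = 16.8667, P* = 99.6.
With the tax, the buyer price exceeds the seller price by 52.75: (150.2 − 3Q) − (49 + 3Q) = 52.75 → Q' = 8.075.
ΔQ = 16.8667 − 8.075 = 8.7917; the wedge equals the tax, 52.75.
Welfare loss = ½ × 8.7917 × 52.75 = $231.88 million.

$231.88 million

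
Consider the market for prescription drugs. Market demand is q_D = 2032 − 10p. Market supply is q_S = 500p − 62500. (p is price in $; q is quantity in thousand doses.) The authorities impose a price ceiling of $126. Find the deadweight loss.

$3626.67 thousand

In inverse form: demand p = 203.2 − 0.1q, supply p = 125 + 0.002q.
Competitive equilibrium: 203.2 − 0.1q = 125 + 0.002q → q* = 766.6667, p* = 126.5333.
At the ceiling p = 126, quantity supplied = (126 − 125)/0.002 = 500.
Willingness to pay at q' = 500: 203.2 − 0.1·500 = 153.2.
Δq = 766.6667 − 500 = 266.6667; wedge = 153.2 − 126 = 27.2.
Deadweight loss = ½ × 266.6667 × 27.2 = $3626.67 thousand.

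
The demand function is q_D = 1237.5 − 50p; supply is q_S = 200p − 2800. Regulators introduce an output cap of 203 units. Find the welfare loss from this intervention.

644.11

In inverse form: demand p = 24.75 − 0.02q, supply p = 14 + 0.005q.
Competitive equilibrium: 24.75 − 0.02q = 14 + 0.005q → q* = 430, p* = 16.15.
At q = 203: demand price = 24.75 − 0.02·203 = 20.69; supply price = 14 + 0.005·203 = 15.015.
Δq = 430 − 203 = 227; wedge = 20.69 − 15.015 = 5.675.
Welfare loss = ½ × 227 × 5.675 = 644.11.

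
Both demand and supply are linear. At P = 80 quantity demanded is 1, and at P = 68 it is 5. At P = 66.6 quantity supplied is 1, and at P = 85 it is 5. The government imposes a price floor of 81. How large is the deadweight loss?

16.70

Demand slope = (68 − 80)/(5 − 1) = −3, so P = 83 − 3Q.
Supply slope = (85 − 66.6)/(5 − 1) = 4.6, so P = 62 + 4.6Q.
Competitive equilibrium: 83 − 3Q = 62 + 4.6Q → Q* = 2.7632, P* = 74.7105.
At the floor P = 81, quantity demanded = (83 − 81)/3 = 0.6667.
Sellers' marginal cost at Q' = 0.6667: 62 + 4.6·0.6667 = 65.0668.
ΔQ = 2.7632 − 0.6667 = 2.0965; wedge = 81 − 65.0668 = 15.9332.
DWL = ½ × 2.0965 × 15.9332 = 16.70.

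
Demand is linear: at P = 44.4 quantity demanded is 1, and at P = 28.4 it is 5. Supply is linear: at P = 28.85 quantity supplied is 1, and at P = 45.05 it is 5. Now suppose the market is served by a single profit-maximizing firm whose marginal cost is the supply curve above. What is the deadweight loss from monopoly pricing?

Demand slope = (28.4 − 44.4)/(5 − 1) = −4, so P = 48.4 − 4Q.
Supply slope = (45.05 − 28.85)/(5 − 1) = 4.05, so P = 24.8 + 4.05Q.
Competitive equilibrium: 48.4 − 4Q = 24.8 + 4.05Q → Q* = 2.9317, P* = 36.6733.
Marginal revenue: MR = 48.4 − 8Q. Set MR = MC: 48.4 − 8Q = 24.8 + 4.05Q → Q_m = 1.9585.
Price P_m = 48.4 − 4·1.9585 = 40.566; MC(Q_m) = 24.8 + 4.05·1.9585 = 32.7319.
Competitive Q* = 2.9317, so ΔQ = 0.9732; wedge = 40.566 − 32.7319 = 7.8341.
Welfare loss = ½ × 0.9732 × 7.8341 = 3.81.

3.81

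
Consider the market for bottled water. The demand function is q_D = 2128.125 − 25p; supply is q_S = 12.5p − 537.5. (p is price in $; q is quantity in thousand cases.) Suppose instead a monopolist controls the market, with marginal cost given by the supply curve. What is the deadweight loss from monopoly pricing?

$462.11 thousand

In inverse form: demand p = 85.125 − 0.04q, supply p = 43 + 0.08q.
Competitive equilibrium: 85.125 − 0.04q = 43 + 0.08q → q* = 351.0417, p* = 71.0833.
Marginal revenue: MR = 85.125 − 0.08q. Set MR = MC: 85.125 − 0.08q = 43 + 0.08q → q_m = 263.2813.
Price p_m = 85.125 − 0.04·263.2813 = 74.5937; MC(q_m) = 43 + 0.08·263.2813 = 64.0625.
Competitive q* = 351.0417, so Δq = 87.7604; wedge = 74.5937 − 64.0625 = 10.5312.
Welfare loss = ½ × 87.7604 × 10.5312 = $462.11 thousand.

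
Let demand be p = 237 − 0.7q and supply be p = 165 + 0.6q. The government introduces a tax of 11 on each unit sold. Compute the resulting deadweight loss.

Competitive equilibrium: 237 − 0.7q = 165 + 0.6q → q* = 55.3846, p* = 198.2308.
With the tax, the buyer price exceeds the seller price by 11: (237 − 0.7q) − (165 + 0.6q) = 11 → q' = 46.9231.
Δq = 55.3846 − 46.9231 = 8.4615; the wedge equals the tax, 11.
Deadweight loss = ½ × 8.4615 × 11 = 46.54.

46.54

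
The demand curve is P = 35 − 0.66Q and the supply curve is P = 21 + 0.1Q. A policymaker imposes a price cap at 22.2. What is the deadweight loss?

Competitive equilibrium: 35 − 0.66Q = 21 + 0.1Q → Q* = 18.4211, P* = 22.8421.
At the ceiling P = 22.2, quantity supplied = (22.2 − 21)/0.1 = 12.
Willingness to pay at Q' = 12: 35 − 0.66·12 = 27.08.
ΔQ = 18.4211 − 12 = 6.4211; wedge = 27.08 − 22.2 = 4.88.
DWL = ½ × 6.4211 × 4.88 = 15.67.

15.67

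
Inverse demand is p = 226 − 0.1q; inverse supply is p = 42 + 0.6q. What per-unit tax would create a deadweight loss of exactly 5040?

Competitive equilibrium: 226 − 0.1q = 42 + 0.6q → q* = 262.8571, p* = 199.7143.
A tax t gives Δq = t/0.7 and wedge t, so DWL = t²/1.4.
t²/1.4 = 5040 → t² = 7056 → t = 84.

84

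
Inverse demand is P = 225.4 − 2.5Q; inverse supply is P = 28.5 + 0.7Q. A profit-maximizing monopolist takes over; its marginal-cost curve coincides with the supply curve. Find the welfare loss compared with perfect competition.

1165.31

Competitive equilibrium: 225.4 − 2.5Q = 28.5 + 0.7Q → Q* = 61.5313, P* = 71.5719.
Marginal revenue: MR = 225.4 − 5Q. Set MR = MC: 225.4 − 5Q = 28.5 + 0.7Q → Q_m = 34.5439.
Price P_m = 225.4 − 2.5·34.5439 = 139.0403; MC(Q_m) = 28.5 + 0.7·34.5439 = 52.6807.
Competitive Q* = 61.5313, so ΔQ = 26.9874; wedge = 139.0403 − 52.6807 = 86.3596.
Deadweight loss = ½ × 26.9874 × 86.3596 = 1165.31.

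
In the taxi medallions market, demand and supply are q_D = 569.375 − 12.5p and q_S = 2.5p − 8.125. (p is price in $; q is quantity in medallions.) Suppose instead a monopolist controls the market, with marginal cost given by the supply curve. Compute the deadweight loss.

$38.04

In inverse form: demand p = 45.55 − 0.08q, supply p = 3.25 + 0.4q.
Competitive equilibrium: 45.55 − 0.08q = 3.25 + 0.4q → q* = 88.125, p* = 38.5.
Marginal revenue: MR = 45.55 − 0.16q. Set MR = MC: 45.55 − 0.16q = 3.25 + 0.4q → q_m = 75.5357.
Price p_m = 45.55 − 0.08·75.5357 = 39.5071; MC(q_m) = 3.25 + 0.4·75.5357 = 33.4643.
Competitive q* = 88.125, so Δq = 12.5893; wedge = 39.5071 − 33.4643 = 6.0428.
Deadweight loss = ½ × 12.5893 × 6.0428 = $38.04.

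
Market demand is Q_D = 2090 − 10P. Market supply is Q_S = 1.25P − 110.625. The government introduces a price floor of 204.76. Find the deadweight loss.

3766.60

In inverse form: demand P = 209 − 0.1Q, supply P = 88.5 + 0.8Q.
Competitive equilibrium: 209 − 0.1Q = 88.5 + 0.8Q → Q* = 133.8889, P* = 195.6111.
At the floor P = 204.76, quantity demanded = (209 − 204.76)/0.1 = 42.4.
Sellers' marginal cost at Q' = 42.4: 88.5 + 0.8·42.4 = 122.42.
ΔQ = 133.8889 − 42.4 = 91.4889; wedge = 204.76 − 122.42 = 82.34.
The triangle = ½ × 91.4889 × 82.34 = 3766.60.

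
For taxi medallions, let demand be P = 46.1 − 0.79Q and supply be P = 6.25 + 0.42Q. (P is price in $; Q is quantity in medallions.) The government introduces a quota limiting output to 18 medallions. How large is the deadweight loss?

Competitive equilibrium: 46.1 − 0.79Q = 6.25 + 0.42Q → Q* = 32.9339, P* = 20.0822.
At Q = 18: demand price = 46.1 − 0.79·18 = 31.88; supply price = 6.25 + 0.42·18 = 13.81.
ΔQ = 32.9339 − 18 = 14.9339; wedge = 31.88 − 13.81 = 18.07.
Deadweight loss = ½ × 14.9339 × 18.07 = $134.93.

$134.93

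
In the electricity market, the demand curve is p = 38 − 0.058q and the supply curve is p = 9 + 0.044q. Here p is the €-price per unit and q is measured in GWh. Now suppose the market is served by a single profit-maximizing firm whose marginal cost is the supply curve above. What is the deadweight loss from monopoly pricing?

Competitive equilibrium: 38 − 0.058q = 9 + 0.044q → q* = 284.3137, p* = 21.5098.
Marginal revenue: MR = 38 − 0.116q. Set MR = MC: 38 − 0.116q = 9 + 0.044q → q_m = 181.25.
Price p_m = 38 − 0.058·181.25 = 27.4875; MC(q_m) = 9 + 0.044·181.25 = 16.975.
Competitive q* = 284.3137, so Δq = 103.0637; wedge = 27.4875 − 16.975 = 10.5125.
DWL = ½ × 103.0637 × 10.5125 = €541.73.

€541.73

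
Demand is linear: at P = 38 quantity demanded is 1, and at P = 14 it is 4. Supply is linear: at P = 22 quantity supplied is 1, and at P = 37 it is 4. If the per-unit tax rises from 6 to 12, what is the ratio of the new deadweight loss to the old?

Demand slope = (14 − 38)/(4 − 1) = −8, so P = 46 − 8Q.
Supply slope = (37 − 22)/(4 − 1) = 5, so P = 17 + 5Q.
Competitive equilibrium: 46 − 8Q = 17 + 5Q → Q* = 2.2308, P* = 28.1538.
For a per-unit tax t: ΔQ = t/13, so DWL = ½·t·(t/13) = t²/26.
At t = 6: DWL = 1.385. At t = 12: DWL = 5.538.
Ratio = (12/6)² = 4.

4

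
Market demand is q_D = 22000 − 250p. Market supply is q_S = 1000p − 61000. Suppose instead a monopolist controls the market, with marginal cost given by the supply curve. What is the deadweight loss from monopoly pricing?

In inverse form: demand p = 88 − 0.004q, supply p = 61 + 0.001q.
Competitive equilibrium: 88 − 0.004q = 61 + 0.001q → q* = 5400, p* = 66.4.
Marginal revenue: MR = 88 − 0.008q. Set MR = MC: 88 − 0.008q = 61 + 0.001q → q_m = 3000.
Price p_m = 88 − 0.004·3000 = 76; MC(q_m) = 61 + 0.001·3000 = 64.
Competitive q* = 5400, so Δq = 2400; wedge = 76 − 64 = 12.
Deadweight loss = ½ × 2400 × 12 = 14400.

14400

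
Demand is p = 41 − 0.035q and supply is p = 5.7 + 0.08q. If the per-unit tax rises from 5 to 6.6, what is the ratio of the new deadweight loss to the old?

1.7424

Competitive equilibrium: 41 − 0.035q = 5.7 + 0.08q → q* = 306.9565, p* = 30.2565.
For a per-unit tax t: Δq = t/0.115, so DWL = ½·t·(t/0.115) = t²/0.23.
At t = 5: DWL = 108.696. At t = 6.6: DWL = 189.391.
Ratio = (6.6/5)² = 1.7424.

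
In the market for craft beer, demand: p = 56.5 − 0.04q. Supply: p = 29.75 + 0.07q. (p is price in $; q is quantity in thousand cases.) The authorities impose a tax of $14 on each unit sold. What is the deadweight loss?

$890.91 thousand

Competitive equilibrium: 56.5 − 0.04q = 29.75 + 0.07q → q* = 243.1818, p* = 46.7727.
With the tax, the buyer price exceeds the seller price by 14: (56.5 − 0.04q) − (29.75 + 0.07q) = 14 → q' = 115.9091.
Δq = 243.1818 − 115.9091 = 127.2727; the wedge equals the tax, 14.
The triangle = ½ × 127.2727 × 14 = $890.91 thousand.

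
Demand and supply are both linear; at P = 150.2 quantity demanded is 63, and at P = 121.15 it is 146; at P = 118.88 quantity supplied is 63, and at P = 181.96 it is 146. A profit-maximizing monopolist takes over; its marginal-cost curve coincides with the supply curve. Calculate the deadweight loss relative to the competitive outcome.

265.38

Demand slope = (121.15 − 150.2)/(146 − 63) = −0.35, so P = 172.25 − 0.35Q.
Supply slope = (181.96 − 118.88)/(146 − 63) = 0.76, so P = 71 + 0.76Q.
Competitive equilibrium: 172.25 − 0.35Q = 71 + 0.76Q → Q* = 91.2162, P* = 140.3243.
Marginal revenue: MR = 172.25 − 0.7Q. Set MR = MC: 172.25 − 0.7Q = 71 + 0.76Q → Q_m = 69.3493.
Price P_m = 172.25 − 0.35·69.3493 = 147.9777; MC(Q_m) = 71 + 0.76·69.3493 = 123.7055.
Competitive Q* = 91.2162, so ΔQ = 21.8669; wedge = 147.9777 − 123.7055 = 24.2722.
Deadweight loss = ½ × 21.8669 × 24.2722 = 265.38.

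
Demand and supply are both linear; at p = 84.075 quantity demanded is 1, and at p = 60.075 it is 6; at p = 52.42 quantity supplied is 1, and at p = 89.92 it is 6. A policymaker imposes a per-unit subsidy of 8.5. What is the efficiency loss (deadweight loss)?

2.94

Demand slope = (60.075 − 84.075)/(6 − 1) = −4.8, so p = 88.875 − 4.8q.
Supply slope = (89.92 − 52.42)/(6 − 1) = 7.5, so p = 44.92 + 7.5q.
Competitive equilibrium: 88.875 − 4.8q = 44.92 + 7.5q → q* = 3.5736, p* = 71.7218.
The subsidy lowers effective supply by 8.5: p = 36.42 + 7.5q.
New quantity: 88.875 − 4.8q = 36.42 + 7.5q → q' = 4.2646.
Overproduction Δq = 4.2646 − 3.5736 = 0.691; wedge = subsidy = 8.5.
Deadweight loss = ½ × 0.691 × 8.5 = 2.94.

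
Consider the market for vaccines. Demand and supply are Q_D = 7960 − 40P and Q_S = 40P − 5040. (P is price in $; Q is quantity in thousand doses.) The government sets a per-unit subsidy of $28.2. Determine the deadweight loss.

In inverse form: demand P = 199 − 0.025Q, supply P = 126 + 0.025Q.
Competitive equilibrium: 199 − 0.025Q = 126 + 0.025Q → Q* = 1460, P* = 162.5.
The subsidy lowers effective supply by 28.2: P = 97.8 + 0.025Q.
New quantity: 199 − 0.025Q = 97.8 + 0.025Q → Q' = 2024.
Overproduction ΔQ = 2024 − 1460 = 564; wedge = subsidy = 28.2.
Welfare loss = ½ × 564 × 28.2 = $7952.40 thousand.

$7952.40 thousand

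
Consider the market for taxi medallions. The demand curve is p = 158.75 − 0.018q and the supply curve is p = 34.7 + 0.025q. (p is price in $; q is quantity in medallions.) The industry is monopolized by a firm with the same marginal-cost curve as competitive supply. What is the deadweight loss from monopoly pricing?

$15580.47

Competitive equilibrium: 158.75 − 0.018q = 34.7 + 0.025q → q* = 2884.88372, p* = 106.82209.
Marginal revenue: MR = 158.75 − 0.036q. Set MR = MC: 158.75 − 0.036q = 34.7 + 0.025q → q_m = 2033.60656.
Price p_m = 158.75 − 0.018·2033.60656 = 122.14508; MC(q_m) = 34.7 + 0.025·2033.60656 = 85.54016.
Competitive q* = 2884.88372, so Δq = 851.27716; wedge = 122.14508 − 85.54016 = 36.60492.
Deadweight loss = ½ × 851.27716 × 36.60492 = $15580.47.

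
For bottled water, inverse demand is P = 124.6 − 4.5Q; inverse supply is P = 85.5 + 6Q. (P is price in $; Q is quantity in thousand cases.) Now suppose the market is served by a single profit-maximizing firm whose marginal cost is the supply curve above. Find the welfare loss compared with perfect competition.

Competitive equilibrium: 124.6 − 4.5Q = 85.5 + 6Q → Q* = 3.7238, P* = 107.8429.
Marginal revenue: MR = 124.6 − 9Q. Set MR = MC: 124.6 − 9Q = 85.5 + 6Q → Q_m = 2.6067.
Price P_m = 124.6 − 4.5·2.6067 = 112.8699; MC(Q_m) = 85.5 + 6·2.6067 = 101.1402.
Competitive Q* = 3.7238, so ΔQ = 1.1171; wedge = 112.8699 − 101.1402 = 11.7297.
Welfare loss = ½ × 1.1171 × 11.7297 = $6.55 thousand.

$6.55 thousand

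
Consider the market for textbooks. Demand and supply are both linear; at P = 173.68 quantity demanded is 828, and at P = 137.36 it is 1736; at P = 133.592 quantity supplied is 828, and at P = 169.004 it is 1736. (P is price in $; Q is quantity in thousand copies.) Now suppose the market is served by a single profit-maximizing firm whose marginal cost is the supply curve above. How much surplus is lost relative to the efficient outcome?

Demand slope = (137.36 − 173.68)/(1736 − 828) = −0.04, so P = 206.8 − 0.04Q.
Supply slope = (169.004 − 133.592)/(1736 − 828) = 0.039, so P = 101.3 + 0.039Q.
Competitive equilibrium: 206.8 − 0.04Q = 101.3 + 0.039Q → Q* = 1335.44304, P* = 153.38228.
Marginal revenue: MR = 206.8 − 0.08Q. Set MR = MC: 206.8 − 0.08Q = 101.3 + 0.039Q → Q_m = 886.55462.
Price P_m = 206.8 − 0.04·886.55462 = 171.33782; MC(Q_m) = 101.3 + 0.039·886.55462 = 135.87563.
Competitive Q* = 1335.44304, so ΔQ = 448.88842; wedge = 171.33782 − 135.87563 = 35.46219.
Welfare loss = ½ × 448.88842 × 35.46219 = $7959.28 thousand.

$7959.28 thousand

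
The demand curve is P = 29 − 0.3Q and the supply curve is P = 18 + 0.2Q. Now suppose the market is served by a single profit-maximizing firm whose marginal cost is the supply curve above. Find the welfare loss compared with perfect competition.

17.02

Competitive equilibrium: 29 − 0.3Q = 18 + 0.2Q → Q* = 22, P* = 22.4.
Marginal revenue: MR = 29 − 0.6Q. Set MR = MC: 29 − 0.6Q = 18 + 0.2Q → Q_m = 13.75.
Price P_m = 29 − 0.3·13.75 = 24.875; MC(Q_m) = 18 + 0.2·13.75 = 20.75.
Competitive Q* = 22, so ΔQ = 8.25; wedge = 24.875 − 20.75 = 4.125.
Welfare loss = ½ × 8.25 × 4.125 = 17.02.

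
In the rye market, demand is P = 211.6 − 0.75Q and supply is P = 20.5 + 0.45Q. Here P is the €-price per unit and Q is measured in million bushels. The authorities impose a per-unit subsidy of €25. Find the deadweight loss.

Competitive equilibrium: 211.6 − 0.75Q = 20.5 + 0.45Q → Q* = 159.25, P* = 92.1625.
The subsidy lowers effective supply by 25: P = 0.45Q − 4.5.
New quantity: 211.6 − 0.75Q = 0.45Q − 4.5 → Q' = 180.0833.
Overproduction ΔQ = 180.0833 − 159.25 = 20.8333; wedge = subsidy = 25.
The triangle = ½ × 20.8333 × 25 = €260.42 million.

€260.42 million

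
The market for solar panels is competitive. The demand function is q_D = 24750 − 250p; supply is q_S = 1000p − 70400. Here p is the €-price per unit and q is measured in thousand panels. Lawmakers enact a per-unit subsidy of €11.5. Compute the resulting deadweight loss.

In inverse form: demand p = 99 − 0.004q, supply p = 70.4 + 0.001q.
Competitive equilibrium: 99 − 0.004q = 70.4 + 0.001q → q* = 5720, p* = 76.12.
The subsidy lowers effective supply by 11.5: p = 58.9 + 0.001q.
New quantity: 99 − 0.004q = 58.9 + 0.001q → q' = 8020.
Overproduction Δq = 8020 − 5720 = 2300; wedge = subsidy = 11.5.
Welfare loss = ½ × 2300 × 11.5 = €13225 thousand.

€13225 thousand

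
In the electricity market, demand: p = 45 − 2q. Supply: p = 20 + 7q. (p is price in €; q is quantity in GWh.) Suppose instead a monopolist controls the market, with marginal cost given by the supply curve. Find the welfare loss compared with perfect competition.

Competitive equilibrium: 45 − 2q = 20 + 7q → q* = 2.7778, p* = 39.4444.
Marginal revenue: MR = 45 − 4q. Set MR = MC: 45 − 4q = 20 + 7q → q_m = 2.2727.
Price p_m = 45 − 2·2.2727 = 40.4546; MC(q_m) = 20 + 7·2.2727 = 35.9089.
Competitive q* = 2.7778, so Δq = 0.5051; wedge = 40.4546 − 35.9089 = 4.5457.
DWL = ½ × 0.5051 × 4.5457 = €1.15.

€1.15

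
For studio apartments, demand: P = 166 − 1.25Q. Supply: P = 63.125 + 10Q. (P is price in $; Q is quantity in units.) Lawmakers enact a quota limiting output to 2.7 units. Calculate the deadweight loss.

$233.61

Competitive equilibrium: 166 − 1.25Q = 63.125 + 10Q → Q* = 9.1444, P* = 154.5694.
At Q = 2.7: demand price = 166 − 1.25·2.7 = 162.625; supply price = 63.125 + 10·2.7 = 90.125.
ΔQ = 9.1444 − 2.7 = 6.4444; wedge = 162.625 − 90.125 = 72.5.
DWL = ½ × 6.4444 × 72.5 = $233.61.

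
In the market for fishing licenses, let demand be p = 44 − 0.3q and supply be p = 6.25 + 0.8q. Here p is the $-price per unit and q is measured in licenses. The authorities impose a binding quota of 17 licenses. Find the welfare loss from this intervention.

Competitive equilibrium: 44 − 0.3q = 6.25 + 0.8q → q* = 34.3182, p* = 33.7045.
At q = 17: demand price = 44 − 0.3·17 = 38.9; supply price = 6.25 + 0.8·17 = 19.85.
Δq = 34.3182 − 17 = 17.3182; wedge = 38.9 − 19.85 = 19.05.
Deadweight loss = ½ × 17.3182 × 19.05 = $164.96.

$164.96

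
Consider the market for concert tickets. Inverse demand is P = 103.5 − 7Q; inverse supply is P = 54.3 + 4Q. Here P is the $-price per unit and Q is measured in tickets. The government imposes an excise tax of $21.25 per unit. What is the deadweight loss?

$20.53

Competitive equilibrium: 103.5 − 7Q = 54.3 + 4Q → Q* = 4.4727, P* = 72.1909.
With the tax, the buyer price exceeds the seller price by 21.25: (103.5 − 7Q) − (54.3 + 4Q) = 21.25 → Q' = 2.5409.
ΔQ = 4.4727 − 2.5409 = 1.9318; the wedge equals the tax, 21.25.
Welfare loss = ½ × 1.9318 × 21.25 = $20.53.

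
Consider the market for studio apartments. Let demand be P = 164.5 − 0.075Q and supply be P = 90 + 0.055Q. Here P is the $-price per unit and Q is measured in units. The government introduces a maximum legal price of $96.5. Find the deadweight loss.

Competitive equilibrium: 164.5 − 0.075Q = 90 + 0.055Q → Q* = 573.07692, P* = 121.51923.
At the ceiling P = 96.5, quantity supplied = (96.5 − 90)/0.055 = 118.18182.
Willingness to pay at Q' = 118.18182: 164.5 − 0.075·118.18182 = 155.63636.
ΔQ = 573.07692 − 118.18182 = 454.8951; wedge = 155.63636 − 96.5 = 59.13636.
The triangle = ½ × 454.8951 × 59.13636 = $13450.42.

$13450.42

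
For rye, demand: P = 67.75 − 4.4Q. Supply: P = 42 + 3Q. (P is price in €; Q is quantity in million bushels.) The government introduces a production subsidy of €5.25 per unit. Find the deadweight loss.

Competitive equilibrium: 67.75 − 4.4Q = 42 + 3Q → Q* = 3.4797, P* = 52.4392.
The subsidy lowers effective supply by 5.25: P = 36.75 + 3Q.
New quantity: 67.75 − 4.4Q = 36.75 + 3Q → Q' = 4.1892.
Overproduction ΔQ = 4.1892 − 3.4797 = 0.7095; wedge = subsidy = 5.25.
Deadweight loss = ½ × 0.7095 × 5.25 = €1.86 million.

€1.86 million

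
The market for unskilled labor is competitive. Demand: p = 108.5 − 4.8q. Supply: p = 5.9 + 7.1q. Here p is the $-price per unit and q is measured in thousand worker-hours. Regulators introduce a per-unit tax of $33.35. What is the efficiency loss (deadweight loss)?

Competitive equilibrium: 108.5 − 4.8q = 5.9 + 7.1q → q* = 8.6218, p* = 67.1151.
With the tax, the buyer price exceeds the seller price by 33.35: (108.5 − 4.8q) − (5.9 + 7.1q) = 33.35 → q' = 5.8193.
Δq = 8.6218 − 5.8193 = 2.8025; the wedge equals the tax, 33.35.
Welfare loss = ½ × 2.8025 × 33.35 = $46.73 thousand.

$46.73 thousand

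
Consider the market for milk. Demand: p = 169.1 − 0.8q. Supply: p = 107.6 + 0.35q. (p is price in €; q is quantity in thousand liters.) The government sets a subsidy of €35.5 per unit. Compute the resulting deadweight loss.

€547.93 thousand

Competitive equilibrium: 169.1 − 0.8q = 107.6 + 0.35q → q* = 53.4783, p* = 126.3174.
The subsidy lowers effective supply by 35.5: p = 72.1 + 0.35q.
New quantity: 169.1 − 0.8q = 72.1 + 0.35q → q' = 84.3478.
Overproduction Δq = 84.3478 − 53.4783 = 30.8695; wedge = subsidy = 35.5.
DWL = ½ × 30.8695 × 35.5 = €547.93 thousand.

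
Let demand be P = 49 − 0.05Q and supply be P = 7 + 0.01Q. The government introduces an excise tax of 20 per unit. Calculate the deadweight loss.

3333.33

Competitive equilibrium: 49 − 0.05Q = 7 + 0.01Q → Q* = 700, P* = 14.
With the tax, the buyer price exceeds the seller price by 20: (49 − 0.05Q) − (7 + 0.01Q) = 20 → Q' = 366.6667.
ΔQ = 700 − 366.6667 = 333.3333; the wedge equals the tax, 20.
DWL = ½ × 333.3333 × 20 = 3333.33.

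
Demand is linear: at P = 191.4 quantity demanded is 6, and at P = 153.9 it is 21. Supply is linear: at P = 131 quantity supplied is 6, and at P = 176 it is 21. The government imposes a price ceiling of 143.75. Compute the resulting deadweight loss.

124.62

Demand slope = (153.9 − 191.4)/(21 − 6) = −2.5, so P = 206.4 − 2.5Q.
Supply slope = (176 − 131)/(21 − 6) = 3, so P = 113 + 3Q.
Competitive equilibrium: 206.4 − 2.5Q = 113 + 3Q → Q* = 16.9818, P* = 163.9455.
At the ceiling P = 143.75, quantity supplied = (143.75 − 113)/3 = 10.25.
Willingness to pay at Q' = 10.25: 206.4 − 2.5·10.25 = 180.775.
ΔQ = 16.9818 − 10.25 = 6.7318; wedge = 180.775 − 143.75 = 37.025.
The triangle = ½ × 6.7318 × 37.025 = 124.62.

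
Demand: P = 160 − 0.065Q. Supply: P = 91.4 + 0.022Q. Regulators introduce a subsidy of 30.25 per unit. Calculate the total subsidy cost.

34370.26

Competitive equilibrium: 160 − 0.065Q = 91.4 + 0.022Q → Q* = 788.5057, P* = 108.7471.
The subsidy lowers effective supply by 30.25: P = 61.15 + 0.022Q.
New quantity: 160 − 0.065Q = 61.15 + 0.022Q → Q' = 1136.2069.
Total subsidy cost = 30.25 × 1136.2069 = 34370.26.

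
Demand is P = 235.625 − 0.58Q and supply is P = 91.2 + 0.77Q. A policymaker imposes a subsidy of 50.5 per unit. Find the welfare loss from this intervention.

944.54

Competitive equilibrium: 235.625 − 0.58Q = 91.2 + 0.77Q → Q* = 106.9815, P* = 173.5757.
The subsidy lowers effective supply by 50.5: P = 40.7 + 0.77Q.
New quantity: 235.625 − 0.58Q = 40.7 + 0.77Q → Q' = 144.3889.
Overproduction ΔQ = 144.3889 − 106.9815 = 37.4074; wedge = subsidy = 50.5.
DWL = ½ × 37.4074 × 50.5 = 944.54.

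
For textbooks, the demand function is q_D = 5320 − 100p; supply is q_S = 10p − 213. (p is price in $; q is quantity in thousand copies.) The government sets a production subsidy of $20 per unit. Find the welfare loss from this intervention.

$1818.18 thousand

In inverse form: demand p = 53.2 − 0.01q, supply p = 21.3 + 0.1q.
Competitive equilibrium: 53.2 − 0.01q = 21.3 + 0.1q → q* = 290, p* = 50.3.
The subsidy lowers effective supply by 20: p = 1.3 + 0.1q.
New quantity: 53.2 − 0.01q = 1.3 + 0.1q → q' = 471.8182.
Overproduction Δq = 471.8182 − 290 = 181.8182; wedge = subsidy = 20.
Welfare loss = ½ × 181.8182 × 20 = $1818.18 thousand.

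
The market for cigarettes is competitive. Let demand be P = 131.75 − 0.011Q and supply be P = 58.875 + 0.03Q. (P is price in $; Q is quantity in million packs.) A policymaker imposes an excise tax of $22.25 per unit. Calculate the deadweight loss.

Competitive equilibrium: 131.75 − 0.011Q = 58.875 + 0.03Q → Q* = 1777.439, P* = 112.1982.
With the tax, the buyer price exceeds the seller price by 22.25: (131.75 − 0.011Q) − (58.875 + 0.03Q) = 22.25 → Q' = 1234.7561.
ΔQ = 1777.439 − 1234.7561 = 542.6829; the wedge equals the tax, 22.25.
Deadweight loss = ½ × 542.6829 × 22.25 = $6037.35 million.

$6037.35 million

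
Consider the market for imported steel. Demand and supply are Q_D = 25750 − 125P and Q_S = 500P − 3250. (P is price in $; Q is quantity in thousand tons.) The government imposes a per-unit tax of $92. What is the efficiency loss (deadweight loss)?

In inverse form: demand P = 206 − 0.008Q, supply P = 6.5 + 0.002Q.
Competitive equilibrium: 206 − 0.008Q = 6.5 + 0.002Q → Q* = 19950, P* = 46.4.
With the tax, the buyer price exceeds the seller price by 92: (206 − 0.008Q) − (6.5 + 0.002Q) = 92 → Q' = 10750.
ΔQ = 19950 − 10750 = 9200; the wedge equals the tax, 92.
Welfare loss = ½ × 9200 × 92 = $423200 thousand.

$423200 thousand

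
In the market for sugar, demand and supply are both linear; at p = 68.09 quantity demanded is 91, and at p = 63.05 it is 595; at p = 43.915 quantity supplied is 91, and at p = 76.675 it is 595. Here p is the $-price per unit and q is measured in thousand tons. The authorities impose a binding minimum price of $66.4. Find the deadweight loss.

$881.67 thousand

Demand slope = (63.05 − 68.09)/(595 − 91) = −0.01, so p = 69 − 0.01q.
Supply slope = (76.675 − 43.915)/(595 − 91) = 0.065, so p = 38 + 0.065q.
Competitive equilibrium: 69 − 0.01q = 38 + 0.065q → q* = 413.3333, p* = 64.8667.
At the floor p = 66.4, quantity demanded = (69 − 66.4)/0.01 = 260.
Sellers' marginal cost at q' = 260: 38 + 0.065·260 = 54.9.
Δq = 413.3333 − 260 = 153.3333; wedge = 66.4 − 54.9 = 11.5.
The triangle = ½ × 153.3333 × 11.5 = $881.67 thousand.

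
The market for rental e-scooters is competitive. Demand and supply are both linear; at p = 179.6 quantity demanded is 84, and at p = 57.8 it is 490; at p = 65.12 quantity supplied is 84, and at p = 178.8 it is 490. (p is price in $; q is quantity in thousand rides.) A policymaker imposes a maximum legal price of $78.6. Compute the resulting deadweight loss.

$6458.74 thousand

Demand slope = (57.8 − 179.6)/(490 − 84) = −0.3, so p = 204.8 − 0.3q.
Supply slope = (178.8 − 65.12)/(490 − 84) = 0.28, so p = 41.6 + 0.28q.
Competitive equilibrium: 204.8 − 0.3q = 41.6 + 0.28q → q* = 281.37931, p* = 120.38621.
At the ceiling p = 78.6, quantity supplied = (78.6 − 41.6)/0.28 = 132.14286.
Willingness to pay at q' = 132.14286: 204.8 − 0.3·132.14286 = 165.15714.
Δq = 281.37931 − 132.14286 = 149.23645; wedge = 165.15714 − 78.6 = 86.55714.
The triangle = ½ × 149.23645 × 86.55714 = $6458.74 thousand.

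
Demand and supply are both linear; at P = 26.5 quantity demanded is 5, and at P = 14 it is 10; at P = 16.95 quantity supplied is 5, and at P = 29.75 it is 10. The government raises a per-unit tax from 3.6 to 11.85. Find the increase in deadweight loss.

12.60

Demand slope = (14 − 26.5)/(10 − 5) = −2.5, so P = 39 − 2.5Q.
Supply slope = (29.75 − 16.95)/(10 − 5) = 2.56, so P = 4.15 + 2.56Q.
Competitive equilibrium: 39 − 2.5Q = 4.15 + 2.56Q → Q* = 6.8874, P* = 21.7816.
For a per-unit tax t: ΔQ = t/5.06, so DWL = ½·t·(t/5.06) = t²/10.12.
At t = 3.6: DWL = 1.281. At t = 11.85: DWL = 13.876.
Increase = 13.876 − 1.281 = 12.60.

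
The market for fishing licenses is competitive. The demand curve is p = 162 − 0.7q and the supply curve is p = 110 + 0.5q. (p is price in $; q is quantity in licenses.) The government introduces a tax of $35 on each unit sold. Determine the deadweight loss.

$510.42

Competitive equilibrium: 162 − 0.7q = 110 + 0.5q → q* = 43.3333, p* = 131.6667.
With the tax, the buyer price exceeds the seller price by 35: (162 − 0.7q) − (110 + 0.5q) = 35 → q' = 14.1667.
Δq = 43.3333 − 14.1667 = 29.1666; the wedge equals the tax, 35.
DWL = ½ × 29.1666 × 35 = $510.42.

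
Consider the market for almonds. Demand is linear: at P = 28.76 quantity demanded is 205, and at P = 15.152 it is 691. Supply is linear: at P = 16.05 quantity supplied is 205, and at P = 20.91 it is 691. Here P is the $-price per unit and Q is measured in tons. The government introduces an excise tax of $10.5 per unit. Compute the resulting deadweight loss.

Demand slope = (15.152 − 28.76)/(691 − 205) = −0.028, so P = 34.5 − 0.028Q.
Supply slope = (20.91 − 16.05)/(691 − 205) = 0.01, so P = 14 + 0.01Q.
Competitive equilibrium: 34.5 − 0.028Q = 14 + 0.01Q → Q* = 539.4737, P* = 19.3947.
With the tax, the buyer price exceeds the seller price by 10.5: (34.5 − 0.028Q) − (14 + 0.01Q) = 10.5 → Q' = 263.1579.
ΔQ = 539.4737 − 263.1579 = 276.3158; the wedge equals the tax, 10.5.
The triangle = ½ × 276.3158 × 10.5 = $1450.66.

$1450.66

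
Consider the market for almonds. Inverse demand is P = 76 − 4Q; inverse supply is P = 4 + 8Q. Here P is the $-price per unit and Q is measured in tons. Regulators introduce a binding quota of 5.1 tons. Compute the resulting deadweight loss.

$4.86

Competitive equilibrium: 76 − 4Q = 4 + 8Q → Q* = 6, P* = 52.
At Q = 5.1: demand price = 76 − 4·5.1 = 55.6; supply price = 4 + 8·5.1 = 44.8.
ΔQ = 6 − 5.1 = 0.9; wedge = 55.6 − 44.8 = 10.8.
Deadweight loss = ½ × 0.9 × 10.8 = $4.86.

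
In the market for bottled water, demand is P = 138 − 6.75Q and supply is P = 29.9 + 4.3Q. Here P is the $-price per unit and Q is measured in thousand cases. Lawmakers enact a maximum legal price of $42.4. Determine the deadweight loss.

$261.21 thousand

Competitive equilibrium: 138 − 6.75Q = 29.9 + 4.3Q → Q* = 9.78281, P* = 71.96606.
At the ceiling P = 42.4, quantity supplied = (42.4 − 29.9)/4.3 = 2.90698.
Willingness to pay at Q' = 2.90698: 138 − 6.75·2.90698 = 118.37789.
ΔQ = 9.78281 − 2.90698 = 6.87583; wedge = 118.37789 − 42.4 = 75.97789.
The triangle = ½ × 6.87583 × 75.97789 = $261.21 thousand.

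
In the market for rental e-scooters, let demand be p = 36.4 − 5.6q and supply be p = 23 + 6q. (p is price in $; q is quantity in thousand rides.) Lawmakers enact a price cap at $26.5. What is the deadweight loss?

$1.90 thousand

Competitive equilibrium: 36.4 − 5.6q = 23 + 6q → q* = 1.1552, p* = 29.931.
At the ceiling p = 26.5, quantity supplied = (26.5 − 23)/6 = 0.5833.
Willingness to pay at q' = 0.5833: 36.4 − 5.6·0.5833 = 33.1335.
Δq = 1.1552 − 0.5833 = 0.5719; wedge = 33.1335 − 26.5 = 6.6335.
Deadweight loss = ½ × 0.5719 × 6.6335 = $1.90 thousand.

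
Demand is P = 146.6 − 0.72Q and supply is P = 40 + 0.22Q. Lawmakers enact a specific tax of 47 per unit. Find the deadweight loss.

1175

Competitive equilibrium: 146.6 − 0.72Q = 40 + 0.22Q → Q* = 113.4043, P* = 64.9489.
With the tax, the buyer price exceeds the seller price by 47: (146.6 − 0.72Q) − (40 + 0.22Q) = 47 → Q' = 63.4043.
ΔQ = 113.4043 − 63.4043 = 50; the wedge equals the tax, 47.
DWL = ½ × 50 × 47 = 1175.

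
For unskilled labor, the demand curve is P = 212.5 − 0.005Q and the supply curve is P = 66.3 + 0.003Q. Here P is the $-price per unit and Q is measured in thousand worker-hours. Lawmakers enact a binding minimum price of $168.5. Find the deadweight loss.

Competitive equilibrium: 212.5 − 0.005Q = 66.3 + 0.003Q → Q* = 18275, P* = 121.125.
At the floor P = 168.5, quantity demanded = (212.5 − 168.5)/0.005 = 8800.
Sellers' marginal cost at Q' = 8800: 66.3 + 0.003·8800 = 92.7.
ΔQ = 18275 − 8800 = 9475; wedge = 168.5 − 92.7 = 75.8.
The triangle = ½ × 9475 × 75.8 = $359102.50 thousand.

$359102.50 thousand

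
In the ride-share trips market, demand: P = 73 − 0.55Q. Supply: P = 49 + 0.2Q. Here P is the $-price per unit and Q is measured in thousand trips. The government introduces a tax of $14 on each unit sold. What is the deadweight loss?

Competitive equilibrium: 73 − 0.55Q = 49 + 0.2Q → Q* = 32, P* = 55.4.
With the tax, the buyer price exceeds the seller price by 14: (73 − 0.55Q) − (49 + 0.2Q) = 14 → Q' = 13.3333.
ΔQ = 32 − 13.3333 = 18.6667; the wedge equals the tax, 14.
Welfare loss = ½ × 18.6667 × 14 = $130.67 thousand.

$130.67 thousand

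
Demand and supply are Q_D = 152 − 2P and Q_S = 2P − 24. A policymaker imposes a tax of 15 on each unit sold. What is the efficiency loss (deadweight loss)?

In inverse form: demand P = 76 − 0.5Q, supply P = 12 + 0.5Q.
Competitive equilibrium: 76 − 0.5Q = 12 + 0.5Q → Q* = 64, P* = 44.
With the tax, the buyer price exceeds the seller price by 15: (76 − 0.5Q) − (12 + 0.5Q) = 15 → Q' = 49.
ΔQ = 64 − 49 = 15; the wedge equals the tax, 15.
The triangle = ½ × 15 × 15 = 112.50.

112.50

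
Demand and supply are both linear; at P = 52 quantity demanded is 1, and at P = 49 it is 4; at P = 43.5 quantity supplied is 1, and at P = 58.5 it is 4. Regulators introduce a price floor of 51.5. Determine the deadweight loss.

2.52

Demand slope = (49 − 52)/(4 − 1) = −1, so P = 53 − Q.
Supply slope = (58.5 − 43.5)/(4 − 1) = 5, so P = 38.5 + 5Q.
Competitive equilibrium: 53 − Q = 38.5 + 5Q → Q* = 2.4167, P* = 50.5833.
At the floor P = 51.5, quantity demanded = (53 − 51.5)/1 = 1.5.
Sellers' marginal cost at Q' = 1.5: 38.5 + 5·1.5 = 46.
ΔQ = 2.4167 − 1.5 = 0.9167; wedge = 51.5 − 46 = 5.5.
DWL = ½ × 0.9167 × 5.5 = 2.52.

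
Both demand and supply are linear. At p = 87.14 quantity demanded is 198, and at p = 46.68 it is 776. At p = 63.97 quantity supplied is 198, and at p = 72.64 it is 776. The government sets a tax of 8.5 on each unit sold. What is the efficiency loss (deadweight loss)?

425

Demand slope = (46.68 − 87.14)/(776 − 198) = −0.07, so p = 101 − 0.07q.
Supply slope = (72.64 − 63.97)/(776 − 198) = 0.015, so p = 61 + 0.015q.
Competitive equilibrium: 101 − 0.07q = 61 + 0.015q → q* = 470.5882, p* = 68.0588.
With the tax, the buyer price exceeds the seller price by 8.5: (101 − 0.07q) − (61 + 0.015q) = 8.5 → q' = 370.5882.
Δq = 470.5882 − 370.5882 = 100; the wedge equals the tax, 8.5.
The triangle = ½ × 100 × 8.5 = 425.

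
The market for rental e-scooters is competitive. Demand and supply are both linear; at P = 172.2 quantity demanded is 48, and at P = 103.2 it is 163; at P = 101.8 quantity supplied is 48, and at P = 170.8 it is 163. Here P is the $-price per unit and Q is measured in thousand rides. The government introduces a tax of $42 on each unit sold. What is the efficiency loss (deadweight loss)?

$735 thousand

Demand slope = (103.2 − 172.2)/(163 − 48) = −0.6, so P = 201 − 0.6Q.
Supply slope = (170.8 − 101.8)/(163 − 48) = 0.6, so P = 73 + 0.6Q.
Competitive equilibrium: 201 − 0.6Q = 73 + 0.6Q → Q* = 106.6667, P* = 137.
With the tax, the buyer price exceeds the seller price by 42: (201 − 0.6Q) − (73 + 0.6Q) = 42 → Q' = 71.6667.
ΔQ = 106.6667 − 71.6667 = 35; the wedge equals the tax, 42.
DWL = ½ × 35 × 42 = $735 thousand.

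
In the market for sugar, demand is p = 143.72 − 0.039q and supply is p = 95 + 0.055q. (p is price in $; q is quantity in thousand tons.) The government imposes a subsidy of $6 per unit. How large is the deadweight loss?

Competitive equilibrium: 143.72 − 0.039q = 95 + 0.055q → q* = 518.2979, p* = 123.5064.
The subsidy lowers effective supply by 6: p = 89 + 0.055q.
New quantity: 143.72 − 0.039q = 89 + 0.055q → q' = 582.1277.
Overproduction Δq = 582.1277 − 518.2979 = 63.8298; wedge = subsidy = 6.
DWL = ½ × 63.8298 × 6 = $191.49 thousand.

$191.49 thousand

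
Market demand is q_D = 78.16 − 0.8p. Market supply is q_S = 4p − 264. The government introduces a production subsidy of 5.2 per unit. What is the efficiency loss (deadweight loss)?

9.01

In inverse form: demand p = 97.7 − 1.25q, supply p = 66 + 0.25q.
Competitive equilibrium: 97.7 − 1.25q = 66 + 0.25q → q* = 21.1333, p* = 71.2833.
The subsidy lowers effective supply by 5.2: p = 60.8 + 0.25q.
New quantity: 97.7 − 1.25q = 60.8 + 0.25q → q' = 24.6.
Overproduction Δq = 24.6 − 21.1333 = 3.4667; wedge = subsidy = 5.2.
Welfare loss = ½ × 3.4667 × 5.2 = 9.01.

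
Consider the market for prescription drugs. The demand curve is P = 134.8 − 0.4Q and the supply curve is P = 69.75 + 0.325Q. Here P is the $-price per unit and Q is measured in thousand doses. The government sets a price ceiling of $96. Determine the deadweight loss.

Competitive equilibrium: 134.8 − 0.4Q = 69.75 + 0.325Q → Q* = 89.7241, P* = 98.9103.
At the ceiling P = 96, quantity supplied = (96 − 69.75)/0.325 = 80.7692.
Willingness to pay at Q' = 80.7692: 134.8 − 0.4·80.7692 = 102.4923.
ΔQ = 89.7241 − 80.7692 = 8.9549; wedge = 102.4923 − 96 = 6.4923.
DWL = ½ × 8.9549 × 6.4923 = $29.07 thousand.

$29.07 thousand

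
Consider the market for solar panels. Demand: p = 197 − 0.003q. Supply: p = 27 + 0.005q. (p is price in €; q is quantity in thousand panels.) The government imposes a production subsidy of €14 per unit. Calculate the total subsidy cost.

Competitive equilibrium: 197 − 0.003q = 27 + 0.005q → q* = 21250, p* = 133.25.
The subsidy lowers effective supply by 14: p = 13 + 0.005q.
New quantity: 197 − 0.003q = 13 + 0.005q → q' = 23000.
Total subsidy cost = 14 × 23000 = €322000 thousand.

€322000 thousand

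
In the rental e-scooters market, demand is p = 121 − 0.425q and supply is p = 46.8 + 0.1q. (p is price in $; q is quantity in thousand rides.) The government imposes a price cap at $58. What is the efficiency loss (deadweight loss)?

$225.87 thousand

Competitive equilibrium: 121 − 0.425q = 46.8 + 0.1q → q* = 141.3333, p* = 60.9333.
At the ceiling p = 58, quantity supplied = (58 − 46.8)/0.1 = 112.
Willingness to pay at q' = 112: 121 − 0.425·112 = 73.4.
Δq = 141.3333 − 112 = 29.3333; wedge = 73.4 − 58 = 15.4.
Deadweight loss = ½ × 29.3333 × 15.4 = $225.87 thousand.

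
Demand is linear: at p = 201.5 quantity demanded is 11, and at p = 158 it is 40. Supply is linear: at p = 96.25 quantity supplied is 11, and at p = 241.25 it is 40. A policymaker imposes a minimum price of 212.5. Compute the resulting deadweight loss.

Demand slope = (158 − 201.5)/(40 − 11) = −1.5, so p = 218 − 1.5q.
Supply slope = (241.25 − 96.25)/(40 − 11) = 5, so p = 41.25 + 5q.
Competitive equilibrium: 218 − 1.5q = 41.25 + 5q → q* = 27.1923, p* = 177.2115.
At the floor p = 212.5, quantity demanded = (218 − 212.5)/1.5 = 3.6667.
Sellers' marginal cost at q' = 3.6667: 41.25 + 5·3.6667 = 59.5835.
Δq = 27.1923 − 3.6667 = 23.5256; wedge = 212.5 − 59.5835 = 152.9165.
Welfare loss = ½ × 23.5256 × 152.9165 = 1798.73.

1798.73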